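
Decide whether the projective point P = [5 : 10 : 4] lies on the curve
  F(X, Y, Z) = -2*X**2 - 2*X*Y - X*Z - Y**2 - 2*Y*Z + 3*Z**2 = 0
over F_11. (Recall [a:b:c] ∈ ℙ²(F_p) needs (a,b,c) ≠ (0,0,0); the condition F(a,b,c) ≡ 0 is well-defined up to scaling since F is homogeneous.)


F(5,10,4) ≡ 6 (mod 11); P is NOT on the curve.

Evaluate F(5, 10, 4) term-by-term (mod 11).
  -2*X**2 ↦ -2·25·1·1 = -50
  -2*X*Y ↦ -2·5·10·1 = -100
  -X*Z ↦ -1·5·1·4 = -20
  -Y**2 ↦ -1·1·100·1 = -100
  -2*Y*Z ↦ -2·1·10·4 = -80
  3*Z**2 ↦ 3·1·1·16 = 48
Sum: F(5, 10, 4) = (-50) + (-100) + (-20) + (-100) + (-80) + (48) = -302.
Reducing mod 11: -302 ≡ 6 (mod 11).
Since F(a, b, c) ≡ 6 ≠ 0 (mod 11), P does NOT lie on the curve.


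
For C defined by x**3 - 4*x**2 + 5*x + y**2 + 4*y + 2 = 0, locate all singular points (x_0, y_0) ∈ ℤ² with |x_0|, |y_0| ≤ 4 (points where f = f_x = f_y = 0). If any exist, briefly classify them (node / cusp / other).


Singular points: {(1, -2)}; classification: node.

Compute partial derivatives:
  f_x = 3*x**2 - 8*x + 5.
  f_y = 2*y + 4.
Scan x_0 ∈ {−4, ..., 4}. For each x_0, f_y(x_0, y) is a polynomial in y; find its integer roots y ∈ {−4, ..., 4}, then test f_x and f at those candidates.
  x = -4: f_y(-4, y) = 2*y + 4; vanishes at y ∈ {-2}. (-4, -2): f_x = 85 ≠ 0.
  x = -3: f_y(-3, y) = 2*y + 4; vanishes at y ∈ {-2}. (-3, -2): f_x = 56 ≠ 0.
  x = -2: f_y(-2, y) = 2*y + 4; vanishes at y ∈ {-2}. (-2, -2): f_x = 33 ≠ 0.
  x = -1: f_y(-1, y) = 2*y + 4; vanishes at y ∈ {-2}. (-1, -2): f_x = 16 ≠ 0.
  x = 0: f_y(0, y) = 2*y + 4; vanishes at y ∈ {-2}. (0, -2): f_x = 5 ≠ 0.
  x = 1: f_y(1, y) = 2*y + 4; vanishes at y ∈ {-2}. (1, -2): f_x = 0, f = 0 — SINGULAR.
  x = 2: f_y(2, y) = 2*y + 4; vanishes at y ∈ {-2}. (2, -2): f_x = 1 ≠ 0.
  x = 3: f_y(3, y) = 2*y + 4; vanishes at y ∈ {-2}. (3, -2): f_x = 8 ≠ 0.
  x = 4: f_y(4, y) = 2*y + 4; vanishes at y ∈ {-2}. (4, -2): f_x = 21 ≠ 0.
Only singular point on the grid: (1, -2).
Classify: substitute x = 1 + u, y = -2 + v and expand: f = u**3 - u**2 + v**2.
No constant or linear terms (consistent with a singular point). Quadratic part: -u**2 + v**2. Cubic part: u**3.
The quadratic part v**2 - u**2 = (v − u)(v + u) splits into two distinct linear factors, so there are two distinct tangent lines y − -2 = ±(x − 1) — this is a node (ordinary double point).
Classification: node.


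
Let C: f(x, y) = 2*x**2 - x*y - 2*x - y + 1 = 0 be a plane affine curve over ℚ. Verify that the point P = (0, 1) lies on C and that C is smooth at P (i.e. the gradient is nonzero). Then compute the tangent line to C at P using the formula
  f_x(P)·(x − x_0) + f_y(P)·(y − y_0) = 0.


Tangent line at P: -3*x - y + 1 = 0.

Step 1: f(0, 1) = 0, so P lies on C.
Step 2: partial derivatives
  f_x(x, y) = 4*x - y - 2, f_y(x, y) = -x - 1.
  f_x(P) = -3, f_y(P) = -1 (gradient nonzero, so P is smooth).
Step 3: tangent line at P: -3·(x − 0) + -1·(y − 1) = 0.
Expanding: -3*x - y + 1 = 0.


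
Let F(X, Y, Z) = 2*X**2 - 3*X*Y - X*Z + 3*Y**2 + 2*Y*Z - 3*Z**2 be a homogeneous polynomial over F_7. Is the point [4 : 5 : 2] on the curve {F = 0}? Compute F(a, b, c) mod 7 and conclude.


F(4,5,2) ≡ 5 (mod 7); P is NOT on the curve.

Evaluate F(4, 5, 2) term-by-term (mod 7).
  2*X**2 ↦ 2·16·1·1 = 32
  -3*X*Y ↦ -3·4·5·1 = -60
  -X*Z ↦ -1·4·1·2 = -8
  3*Y**2 ↦ 3·1·25·1 = 75
  2*Y*Z ↦ 2·1·5·2 = 20
  -3*Z**2 ↦ -3·1·1·4 = -12
Sum: F(4, 5, 2) = (32) + (-60) + (-8) + (75) + (20) + (-12) = 47.
Reducing mod 7: 47 ≡ 5 (mod 7).
Since F(a, b, c) ≡ 5 ≠ 0 (mod 7), P does NOT lie on the curve.


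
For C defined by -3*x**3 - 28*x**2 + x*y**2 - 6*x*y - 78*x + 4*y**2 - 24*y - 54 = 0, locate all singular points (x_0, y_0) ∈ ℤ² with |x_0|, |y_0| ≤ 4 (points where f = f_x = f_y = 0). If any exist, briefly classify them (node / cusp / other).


Singular points: {(-3, 3)}; classification: node.

Compute partial derivatives:
  f_x = -9*x**2 - 56*x + y**2 - 6*y - 78.
  f_y = 2*x*y - 6*x + 8*y - 24.
Scan x_0 ∈ {−4, ..., 4}. For each x_0, f_y(x_0, y) is a polynomial in y; find its integer roots y ∈ {−4, ..., 4}, then test f_x and f at those candidates.
  x = -4: f_y(-4, y) = 0; vanishes at y ∈ {-4, -3, -2, -1, 0, 1, 2, 3, 4}. (-4, -4): f_x = 42 ≠ 0; (-4, -3): f_x = 29 ≠ 0; (-4, -2): f_x = 18 ≠ 0; (-4, -1): f_x = 9 ≠ 0; (-4, 0): f_x = 2 ≠ 0; (-4, 1): f_x = -3 ≠ 0; (-4, 2): f_x = -6 ≠ 0; (-4, 3): f_x = -7 ≠ 0; (-4, 4): f_x = -6 ≠ 0.
  x = -3: f_y(-3, y) = 2*y - 6; vanishes at y ∈ {3}. (-3, 3): f_x = 0, f = 0 — SINGULAR.
  x = -2: f_y(-2, y) = 4*y - 12; vanishes at y ∈ {3}. (-2, 3): f_x = -11 ≠ 0.
  x = -1: f_y(-1, y) = 6*y - 18; vanishes at y ∈ {3}. (-1, 3): f_x = -40 ≠ 0.
  x = 0: f_y(0, y) = 8*y - 24; vanishes at y ∈ {3}. (0, 3): f_x = -87 ≠ 0.
  x = 1: f_y(1, y) = 10*y - 30; vanishes at y ∈ {3}. (1, 3): f_x = -152 ≠ 0.
  x = 2: f_y(2, y) = 12*y - 36; vanishes at y ∈ {3}. (2, 3): f_x = -235 ≠ 0.
  x = 3: f_y(3, y) = 14*y - 42; vanishes at y ∈ {3}. (3, 3): f_x = -336 ≠ 0.
  x = 4: f_y(4, y) = 16*y - 48; vanishes at y ∈ {3}. (4, 3): f_x = -455 ≠ 0.
Only singular point on the grid: (-3, 3).
Classify: substitute x = -3 + u, y = 3 + v and expand: f = -3*u**3 - u**2 + u*v**2 + v**2.
No constant or linear terms (consistent with a singular point). Quadratic part: -u**2 + v**2. Cubic part: -3*u**3 + u*v**2.
The quadratic part v**2 - u**2 = (v − u)(v + u) splits into two distinct linear factors, so there are two distinct tangent lines y − 3 = ±(x − -3) — this is a node (ordinary double point).
Classification: node.


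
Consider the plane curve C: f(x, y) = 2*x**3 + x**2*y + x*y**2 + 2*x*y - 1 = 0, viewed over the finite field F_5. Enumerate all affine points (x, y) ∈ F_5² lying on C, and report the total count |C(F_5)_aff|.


Affine F_5-points: {(1, 1), (2, 0), (2, 1), (3, 2), (3, 3), (4, 1), (4, 3)}; count = 7.

For each of the 25 pairs (x, y) ∈ F_5², evaluate f(x, y) mod 5. Record the zeros.
  x = 0: [0↦4, 1↦4, 2↦4, 3↦4, 4↦4]  zeros at y ∈ ∅
  x = 1: [0↦1, 1↦0, 2↦1, 3↦4, 4↦4]  zeros at y ∈ {1}
  x = 2: [0↦0, 1↦0, 2↦4, 3↦2, 4↦4]  zeros at y ∈ {0, 1}
  x = 3: [0↦3, 1↦1, 2↦0, 3↦0, 4↦1]  zeros at y ∈ {2, 3}
  x = 4: [0↦2, 1↦0, 2↦1, 3↦0, 4↦2]  zeros at y ∈ {1, 3}
Collecting zeros: affine points = {(1, 1), (2, 0), (2, 1), (3, 2), (3, 3), (4, 1), (4, 3)}.
Total count |C(F_5)_aff| = 7.


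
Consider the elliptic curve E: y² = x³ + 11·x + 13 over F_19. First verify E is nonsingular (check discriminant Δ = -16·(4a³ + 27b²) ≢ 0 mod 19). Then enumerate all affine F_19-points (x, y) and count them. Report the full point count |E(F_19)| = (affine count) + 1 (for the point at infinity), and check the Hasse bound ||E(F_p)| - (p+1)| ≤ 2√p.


Affine points = {(1, 5), (1, 14), (2, 9), (2, 10), (3, 4), (3, 15), (4, 8), (4, 11), (8, 9), (8, 10), (9, 9), (9, 10), (12, 7), (12, 12), (13, 4), (13, 15), (14, 2), (14, 17), (15, 0), (18, 1), (18, 18)}; affine count = 21; |E(F_19)| = 22.

Discriminant check: Δ ∝ 4a³ + 27b² = 4·11³ + 27·13² = 4·1331 + 27·169 ≡ 7 (mod 19). Nonzero ⇒ E is nonsingular.
For each x ∈ F_19, compute rhs = x³ + 11·x + 13 mod 19, then count y ∈ F_19 with y² ≡ rhs.
  x = 0: rhs = 13, matching y values: none (0 points).
  x = 1: rhs = 6, matching y values: 5, 14 (2 points).
  x = 2: rhs = 5, matching y values: 9, 10 (2 points).
  x = 3: rhs = 16, matching y values: 4, 15 (2 points).
  x = 4: rhs = 7, matching y values: 8, 11 (2 points).
  x = 5: rhs = 3, matching y values: none (0 points).
  x = 6: rhs = 10, matching y values: none (0 points).
  x = 7: rhs = 15, matching y values: none (0 points).
  x = 8: rhs = 5, matching y values: 9, 10 (2 points).
  x = 9: rhs = 5, matching y values: 9, 10 (2 points).
  x = 10: rhs = 2, matching y values: none (0 points).
  x = 11: rhs = 2, matching y values: none (0 points).
  x = 12: rhs = 11, matching y values: 7, 12 (2 points).
  x = 13: rhs = 16, matching y values: 4, 15 (2 points).
  x = 14: rhs = 4, matching y values: 2, 17 (2 points).
  x = 15: rhs = 0, matching y values: 0 (1 points).
  x = 16: rhs = 10, matching y values: none (0 points).
  x = 17: rhs = 2, matching y values: none (0 points).
  x = 18: rhs = 1, matching y values: 1, 18 (2 points).
Total affine count: 21.
Full point count |E(F_19)| = 21 + 1 = 22.
Hasse bound: |22 − (19+1)| = |2| = 2 ≤ 2√19 ≈ 8.7178 ✓.


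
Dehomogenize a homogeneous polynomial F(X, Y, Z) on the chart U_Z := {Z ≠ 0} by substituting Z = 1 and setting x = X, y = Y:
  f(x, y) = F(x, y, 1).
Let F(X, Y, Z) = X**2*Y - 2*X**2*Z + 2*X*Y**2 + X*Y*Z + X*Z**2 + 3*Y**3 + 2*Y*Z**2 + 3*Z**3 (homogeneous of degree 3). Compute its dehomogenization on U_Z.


f(x, y) = x**2*y - 2*x**2 + 2*x*y**2 + x*y + x + 3*y**3 + 2*y + 3

On U_Z we set Z = 1. Each monomial c·X^i·Y^j·Z^k in F becomes c·x^i·y^j·1^k = c·x^i·y^j.
Substituting Z = 1: F(X, Y, 1) = x**2*y - 2*x**2 + 2*x*y**2 + x*y + x + 3*y**3 + 2*y + 3.
Note: deg(f) ≤ deg(F) = 3; strict inequality happens when F is divisible by Z (lost terms).


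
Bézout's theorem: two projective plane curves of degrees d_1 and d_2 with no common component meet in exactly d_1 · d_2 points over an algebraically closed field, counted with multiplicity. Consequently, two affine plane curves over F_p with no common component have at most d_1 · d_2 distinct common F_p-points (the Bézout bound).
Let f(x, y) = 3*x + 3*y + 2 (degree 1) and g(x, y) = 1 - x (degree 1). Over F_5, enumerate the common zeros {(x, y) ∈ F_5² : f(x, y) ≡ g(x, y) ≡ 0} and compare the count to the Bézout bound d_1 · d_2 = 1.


Common zeros: {(1, 0)}; count = 1; Bézout bound = 1.

deg(f) = 1, deg(g) = 1, so Bézout bound = 1.
Scan x ∈ F_5. For each x, list the y ∈ F_5 with f(x, y) ≡ 0 and those with g(x, y) ≡ 0 (mod 5); the common zeros in that column are the intersection.
  x = 0: f ≡ 0 at y ∈ {1}; g ≡ 0 at y ∈ ∅; common: ∅.
  x = 1: f ≡ 0 at y ∈ {0}; g ≡ 0 at y ∈ {0, 1, 2, 3, 4}; common: {0}.
  x = 2: f ≡ 0 at y ∈ {4}; g ≡ 0 at y ∈ ∅; common: ∅.
  x = 3: f ≡ 0 at y ∈ {3}; g ≡ 0 at y ∈ ∅; common: ∅.
  x = 4: f ≡ 0 at y ∈ {2}; g ≡ 0 at y ∈ ∅; common: ∅.
Collecting: common zeros = {(1, 0)}, so the count is 1.
Comparison with the Bézout bound: 1 ≤ 1 = deg(f)·deg(g), as expected for curves with no common component (the bound is attained).


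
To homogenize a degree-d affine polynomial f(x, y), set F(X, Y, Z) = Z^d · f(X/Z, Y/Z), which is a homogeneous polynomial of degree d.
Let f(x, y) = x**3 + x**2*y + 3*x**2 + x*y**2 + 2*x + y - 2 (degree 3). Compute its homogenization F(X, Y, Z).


F(X, Y, Z) = X**3 + X**2*Y + 3*X**2*Z + X*Y**2 + 2*X*Z**2 + Y*Z**2 - 2*Z**3

deg(f) = 3.
Substitute x = X/Z, y = Y/Z into f, then multiply by Z^3.
  monomial 1·x^3·y^0 ↦ 1·X^3·Y^0·Z^0.
  monomial 1·x^2·y^1 ↦ 1·X^2·Y^1·Z^0.
  monomial 3·x^2·y^0 ↦ 3·X^2·Y^0·Z^1.
  monomial 1·x^1·y^2 ↦ 1·X^1·Y^2·Z^0.
  monomial 2·x^1·y^0 ↦ 2·X^1·Y^0·Z^2.
  monomial 1·x^0·y^1 ↦ 1·X^0·Y^1·Z^2.
  monomial -2·x^0·y^0 ↦ -2·X^0·Y^0·Z^3.
Collecting: F(X, Y, Z) = X**3 + X**2*Y + 3*X**2*Z + X*Y**2 + 2*X*Z**2 + Y*Z**2 - 2*Z**3.


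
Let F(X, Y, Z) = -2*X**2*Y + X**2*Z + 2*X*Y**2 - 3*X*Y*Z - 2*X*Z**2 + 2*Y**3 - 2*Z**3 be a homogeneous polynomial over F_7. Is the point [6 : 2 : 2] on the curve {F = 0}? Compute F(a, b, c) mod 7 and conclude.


F(6,2,2) ≡ 3 (mod 7); P is NOT on the curve.

Evaluate F(6, 2, 2) term-by-term (mod 7).
  -2*X**2*Y ↦ -2·36·2·1 = -144
  X**2*Z ↦ 1·36·1·2 = 72
  2*X*Y**2 ↦ 2·6·4·1 = 48
  -3*X*Y*Z ↦ -3·6·2·2 = -72
  -2*X*Z**2 ↦ -2·6·1·4 = -48
  2*Y**3 ↦ 2·1·8·1 = 16
  -2*Z**3 ↦ -2·1·1·8 = -16
Sum: F(6, 2, 2) = (-144) + (72) + (48) + (-72) + (-48) + (16) + (-16) = -144.
Reducing mod 7: -144 ≡ 3 (mod 7).
Since F(a, b, c) ≡ 3 ≠ 0 (mod 7), P does NOT lie on the curve.


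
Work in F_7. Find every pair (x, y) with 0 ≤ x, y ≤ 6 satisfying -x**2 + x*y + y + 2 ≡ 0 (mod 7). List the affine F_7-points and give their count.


Affine F_7-points: {(0, 5), (1, 3), (2, 3), (3, 0), (4, 0), (5, 5)}; count = 6.

For each of the 49 pairs (x, y) ∈ F_7², evaluate f(x, y) mod 7. Record the zeros.
  x = 0: [0↦2, 1↦3, 2↦4, 3↦5, 4↦6, 5↦0, 6↦1]  zeros at y ∈ {5}
  x = 1: [0↦1, 1↦3, 2↦5, 3↦0, 4↦2, 5↦4, 6↦6]  zeros at y ∈ {3}
  x = 2: [0↦5, 1↦1, 2↦4, 3↦0, 4↦3, 5↦6, 6↦2]  zeros at y ∈ {3}
  x = 3: [0↦0, 1↦4, 2↦1, 3↦5, 4↦2, 5↦6, 6↦3]  zeros at y ∈ {0}
  x = 4: [0↦0, 1↦5, 2↦3, 3↦1, 4↦6, 5↦4, 6↦2]  zeros at y ∈ {0}
  x = 5: [0↦5, 1↦4, 2↦3, 3↦2, 4↦1, 5↦0, 6↦6]  zeros at y ∈ {5}
  x = 6: [0↦1, 1↦1, 2↦1, 3↦1, 4↦1, 5↦1, 6↦1]  zeros at y ∈ ∅
Collecting zeros: affine points = {(0, 5), (1, 3), (2, 3), (3, 0), (4, 0), (5, 5)}.
Total count |C(F_7)_aff| = 6.


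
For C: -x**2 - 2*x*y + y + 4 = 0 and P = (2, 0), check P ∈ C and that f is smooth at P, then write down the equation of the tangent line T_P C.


Tangent line at P: -4*x - 3*y + 8 = 0.

Step 1: f(2, 0) = 0, so P lies on C.
Step 2: partial derivatives
  f_x(x, y) = -2*x - 2*y, f_y(x, y) = 1 - 2*x.
  f_x(P) = -4, f_y(P) = -3 (gradient nonzero, so P is smooth).
Step 3: tangent line at P: -4·(x − 2) + -3·(y − 0) = 0.
Expanding: -4*x - 3*y + 8 = 0.


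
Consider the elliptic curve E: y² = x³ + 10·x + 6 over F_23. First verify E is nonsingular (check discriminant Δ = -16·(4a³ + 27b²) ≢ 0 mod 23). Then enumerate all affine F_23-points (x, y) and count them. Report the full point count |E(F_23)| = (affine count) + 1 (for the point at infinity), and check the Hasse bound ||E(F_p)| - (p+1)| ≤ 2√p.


Affine points = {(0, 11), (0, 12), (4, 8), (4, 15), (6, 11), (6, 12), (8, 0), (10, 5), (10, 18), (15, 9), (15, 14), (17, 11), (17, 12), (20, 8), (20, 15), (21, 1), (21, 22), (22, 8), (22, 15)}; affine count = 19; |E(F_23)| = 20.

Discriminant check: Δ ∝ 4a³ + 27b² = 4·10³ + 27·6² = 4·1000 + 27·36 ≡ 4 (mod 23). Nonzero ⇒ E is nonsingular.
For each x ∈ F_23, compute rhs = x³ + 10·x + 6 mod 23, then count y ∈ F_23 with y² ≡ rhs.
  x = 0: rhs = 6, matching y values: 11, 12 (2 points).
  x = 1: rhs = 17, matching y values: none (0 points).
  x = 2: rhs = 11, matching y values: none (0 points).
  x = 3: rhs = 17, matching y values: none (0 points).
  x = 4: rhs = 18, matching y values: 8, 15 (2 points).
  x = 5: rhs = 20, matching y values: none (0 points).
  x = 6: rhs = 6, matching y values: 11, 12 (2 points).
  x = 7: rhs = 5, matching y values: none (0 points).
  x = 8: rhs = 0, matching y values: 0 (1 points).
  x = 9: rhs = 20, matching y values: none (0 points).
  x = 10: rhs = 2, matching y values: 5, 18 (2 points).
  x = 11: rhs = 21, matching y values: none (0 points).
  x = 12: rhs = 14, matching y values: none (0 points).
  x = 13: rhs = 10, matching y values: none (0 points).
  x = 14: rhs = 15, matching y values: none (0 points).
  x = 15: rhs = 12, matching y values: 9, 14 (2 points).
  x = 16: rhs = 7, matching y values: none (0 points).
  x = 17: rhs = 6, matching y values: 11, 12 (2 points).
  x = 18: rhs = 15, matching y values: none (0 points).
  x = 19: rhs = 17, matching y values: none (0 points).
  x = 20: rhs = 18, matching y values: 8, 15 (2 points).
  x = 21: rhs = 1, matching y values: 1, 22 (2 points).
  x = 22: rhs = 18, matching y values: 8, 15 (2 points).
Total affine count: 19.
Full point count |E(F_23)| = 19 + 1 = 20.
Hasse bound: |20 − (23+1)| = |-4| = 4 ≤ 2√23 ≈ 9.5917 ✓.


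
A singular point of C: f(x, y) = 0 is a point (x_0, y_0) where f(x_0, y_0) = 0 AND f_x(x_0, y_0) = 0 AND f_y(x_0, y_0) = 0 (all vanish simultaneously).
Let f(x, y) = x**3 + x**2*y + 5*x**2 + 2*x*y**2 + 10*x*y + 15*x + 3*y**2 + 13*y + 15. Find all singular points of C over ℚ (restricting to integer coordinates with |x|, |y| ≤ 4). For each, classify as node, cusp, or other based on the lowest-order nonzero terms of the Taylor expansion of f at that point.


Singular points: {(-1, -2)}; classification: cusp.

Compute partial derivatives:
  f_x = 3*x**2 + 2*x*y + 10*x + 2*y**2 + 10*y + 15.
  f_y = x**2 + 4*x*y + 10*x + 6*y + 13.
Scan x_0 ∈ {−4, ..., 4}. For each x_0, f_y(x_0, y) is a polynomial in y; find its integer roots y ∈ {−4, ..., 4}, then test f_x and f at those candidates.
  x = -4: f_y(-4, y) = -10*y - 11; no integer root y with |y| ≤ 4.
  x = -3: f_y(-3, y) = -6*y - 8; no integer root y with |y| ≤ 4.
  x = -2: f_y(-2, y) = -2*y - 3; no integer root y with |y| ≤ 4.
  x = -1: f_y(-1, y) = 2*y + 4; vanishes at y ∈ {-2}. (-1, -2): f_x = 0, f = 0 — SINGULAR.
  x = 0: f_y(0, y) = 6*y + 13; no integer root y with |y| ≤ 4.
  x = 1: f_y(1, y) = 10*y + 24; no integer root y with |y| ≤ 4.
  x = 2: f_y(2, y) = 14*y + 37; no integer root y with |y| ≤ 4.
  x = 3: f_y(3, y) = 18*y + 52; no integer root y with |y| ≤ 4.
  x = 4: f_y(4, y) = 22*y + 69; no integer root y with |y| ≤ 4.
Only singular point on the grid: (-1, -2).
Classify: substitute x = -1 + u, y = -2 + v and expand: f = u**3 + u**2*v + 2*u*v**2 + v**2.
No constant or linear terms (consistent with a singular point). Quadratic part: v**2. Cubic part: u**3 + u**2*v + 2*u*v**2.
The quadratic part v**2 is a perfect square, so there is a single (double) tangent line v = 0, i.e. y = -2. Restricting the cubic part to that line (v = 0) leaves u**3 ≠ 0, so f is not divisible by v and the branch is v² ≈ -u**3 to lowest order — this is a cusp.
Classification: cusp.


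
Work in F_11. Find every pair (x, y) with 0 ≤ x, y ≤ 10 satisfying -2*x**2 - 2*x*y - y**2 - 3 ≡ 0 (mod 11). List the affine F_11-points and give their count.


Affine F_11-points: {(2, 0), (2, 7), (4, 1), (4, 2), (5, 2), (5, 10), (6, 1), (6, 9), (7, 9), (7, 10), (9, 0), (9, 4)}; count = 12.

For each of the 121 pairs (x, y) ∈ F_11², evaluate f(x, y) mod 11. Record the zeros.
  x = 0: [0↦8, 1↦7, 2↦4, 3↦10, 4↦3, 5↦5, 6↦5, 7↦3, 8↦10, 9↦4, 10↦7]  zeros at y ∈ ∅
  x = 1: [0↦6, 1↦3, 2↦9, 3↦2, 4↦4, 5↦4, 6↦2, 7↦9, 8↦3, 9↦6, 10↦7]  zeros at y ∈ ∅
  x = 2: [0↦0, 1↦6, 2↦10, 3↦1, 4↦1, 5↦10, 6↦6, 7↦0, 8↦3, 9↦4, 10↦3]  zeros at y ∈ {0, 7}
  x = 3: [0↦1, 1↦5, 2↦7, 3↦7, 4↦5, 5↦1, 6↦6, 7↦9, 8↦10, 9↦9, 10↦6]  zeros at y ∈ ∅
  x = 4: [0↦9, 1↦0, 2↦0, 3↦9, 4↦5, 5↦10, 6↦2, 7↦3, 8↦2, 9↦10, 10↦5]  zeros at y ∈ {1, 2}
  x = 5: [0↦2, 1↦2, 2↦0, 3↦7, 4↦1, 5↦4, 6↦5, 7↦4, 8↦1, 9↦7, 10↦0]  zeros at y ∈ {2, 10}
  x = 6: [0↦2, 1↦0, 2↦7, 3↦1, 4↦4, 5↦5, 6↦4, 7↦1, 8↦7, 9↦0, 10↦2]  zeros at y ∈ {1, 9}
  x = 7: [0↦9, 1↦5, 2↦10, 3↦2, 4↦3, 5↦2, 6↦10, 7↦5, 8↦9, 9↦0, 10↦0]  zeros at y ∈ {9, 10}
  x = 8: [0↦1, 1↦6, 2↦9, 3↦10, 4↦9, 5↦6, 6↦1, 7↦5, 8↦7, 9↦7, 10↦5]  zeros at y ∈ ∅
  x = 9: [0↦0, 1↦3, 2↦4, 3↦3, 4↦0, 5↦6, 6↦10, 7↦1, 8↦1, 9↦10, 10↦6]  zeros at y ∈ {0, 4}
  x = 10: [0↦6, 1↦7, 2↦6, 3↦3, 4↦9, 5↦2, 6↦4, 7↦4, 8↦2, 9↦9, 10↦3]  zeros at y ∈ ∅
Collecting zeros: affine points = {(2, 0), (2, 7), (4, 1), (4, 2), (5, 2), (5, 10), (6, 1), (6, 9), (7, 9), (7, 10), (9, 0), (9, 4)}.
Total count |C(F_11)_aff| = 12.


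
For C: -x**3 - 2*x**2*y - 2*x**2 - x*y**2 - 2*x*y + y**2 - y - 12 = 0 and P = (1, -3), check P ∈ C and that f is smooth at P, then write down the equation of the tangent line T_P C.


Tangent line at P: 2*x - 5*y - 17 = 0.

Step 1: f(1, -3) = 0, so P lies on C.
Step 2: partial derivatives
  f_x(x, y) = -3*x**2 - 4*x*y - 4*x - y**2 - 2*y, f_y(x, y) = -2*x**2 - 2*x*y - 2*x + 2*y - 1.
  f_x(P) = 2, f_y(P) = -5 (gradient nonzero, so P is smooth).
Step 3: tangent line at P: 2·(x − 1) + -5·(y − -3) = 0.
Expanding: 2*x - 5*y - 17 = 0.


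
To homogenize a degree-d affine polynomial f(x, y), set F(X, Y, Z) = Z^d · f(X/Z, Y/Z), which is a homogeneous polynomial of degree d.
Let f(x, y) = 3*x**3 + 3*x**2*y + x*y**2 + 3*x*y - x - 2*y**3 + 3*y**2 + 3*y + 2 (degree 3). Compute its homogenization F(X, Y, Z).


F(X, Y, Z) = 3*X**3 + 3*X**2*Y + X*Y**2 + 3*X*Y*Z - X*Z**2 - 2*Y**3 + 3*Y**2*Z + 3*Y*Z**2 + 2*Z**3

deg(f) = 3.
Substitute x = X/Z, y = Y/Z into f, then multiply by Z^3.
  monomial 3·x^3·y^0 ↦ 3·X^3·Y^0·Z^0.
  monomial 3·x^2·y^1 ↦ 3·X^2·Y^1·Z^0.
  monomial 1·x^1·y^2 ↦ 1·X^1·Y^2·Z^0.
  monomial 3·x^1·y^1 ↦ 3·X^1·Y^1·Z^1.
  monomial -1·x^1·y^0 ↦ -1·X^1·Y^0·Z^2.
  monomial -2·x^0·y^3 ↦ -2·X^0·Y^3·Z^0.
  monomial 3·x^0·y^2 ↦ 3·X^0·Y^2·Z^1.
  monomial 3·x^0·y^1 ↦ 3·X^0·Y^1·Z^2.
  monomial 2·x^0·y^0 ↦ 2·X^0·Y^0·Z^3.
Collecting: F(X, Y, Z) = 3*X**3 + 3*X**2*Y + X*Y**2 + 3*X*Y*Z - X*Z**2 - 2*Y**3 + 3*Y**2*Z + 3*Y*Z**2 + 2*Z**3.


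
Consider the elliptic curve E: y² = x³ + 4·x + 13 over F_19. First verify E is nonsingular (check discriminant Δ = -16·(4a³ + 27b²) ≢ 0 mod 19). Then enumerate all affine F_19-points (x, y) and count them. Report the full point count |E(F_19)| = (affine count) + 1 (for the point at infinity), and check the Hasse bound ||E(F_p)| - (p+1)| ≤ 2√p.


Affine points = {(4, 6), (4, 13), (5, 5), (5, 14), (6, 5), (6, 14), (7, 2), (7, 17), (8, 5), (8, 14), (11, 1), (11, 18), (13, 1), (13, 18), (14, 1), (14, 18), (15, 3), (15, 16), (17, 4), (17, 15)}; affine count = 20; |E(F_19)| = 21.

Discriminant check: Δ ∝ 4a³ + 27b² = 4·4³ + 27·13² = 4·64 + 27·169 ≡ 12 (mod 19). Nonzero ⇒ E is nonsingular.
For each x ∈ F_19, compute rhs = x³ + 4·x + 13 mod 19, then count y ∈ F_19 with y² ≡ rhs.
  x = 0: rhs = 13, matching y values: none (0 points).
  x = 1: rhs = 18, matching y values: none (0 points).
  x = 2: rhs = 10, matching y values: none (0 points).
  x = 3: rhs = 14, matching y values: none (0 points).
  x = 4: rhs = 17, matching y values: 6, 13 (2 points).
  x = 5: rhs = 6, matching y values: 5, 14 (2 points).
  x = 6: rhs = 6, matching y values: 5, 14 (2 points).
  x = 7: rhs = 4, matching y values: 2, 17 (2 points).
  x = 8: rhs = 6, matching y values: 5, 14 (2 points).
  x = 9: rhs = 18, matching y values: none (0 points).
  x = 10: rhs = 8, matching y values: none (0 points).
  x = 11: rhs = 1, matching y values: 1, 18 (2 points).
  x = 12: rhs = 3, matching y values: none (0 points).
  x = 13: rhs = 1, matching y values: 1, 18 (2 points).
  x = 14: rhs = 1, matching y values: 1, 18 (2 points).
  x = 15: rhs = 9, matching y values: 3, 16 (2 points).
  x = 16: rhs = 12, matching y values: none (0 points).
  x = 17: rhs = 16, matching y values: 4, 15 (2 points).
  x = 18: rhs = 8, matching y values: none (0 points).
Total affine count: 20.
Full point count |E(F_19)| = 20 + 1 = 21.
Hasse bound: |21 − (19+1)| = |1| = 1 ≤ 2√19 ≈ 8.7178 ✓.


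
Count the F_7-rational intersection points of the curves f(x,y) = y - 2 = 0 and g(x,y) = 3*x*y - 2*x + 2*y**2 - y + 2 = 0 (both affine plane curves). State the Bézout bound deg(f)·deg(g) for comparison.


Common zeros: {(5, 2)}; count = 1; Bézout bound = 2.

deg(f) = 1, deg(g) = 2, so Bézout bound = 2.
Scan x ∈ F_7. For each x, list the y ∈ F_7 with f(x, y) ≡ 0 and those with g(x, y) ≡ 0 (mod 7); the common zeros in that column are the intersection.
  x = 0: f ≡ 0 at y ∈ {2}; g ≡ 0 at y ∈ ∅; common: ∅.
  x = 1: f ≡ 0 at y ∈ {2}; g ≡ 0 at y ∈ {0, 6}; common: ∅.
  x = 2: f ≡ 0 at y ∈ {2}; g ≡ 0 at y ∈ ∅; common: ∅.
  x = 3: f ≡ 0 at y ∈ {2}; g ≡ 0 at y ∈ ∅; common: ∅.
  x = 4: f ≡ 0 at y ∈ {2}; g ≡ 0 at y ∈ {1, 4}; common: ∅.
  x = 5: f ≡ 0 at y ∈ {2}; g ≡ 0 at y ∈ {2, 5}; common: {2}.
  x = 6: f ≡ 0 at y ∈ {2}; g ≡ 0 at y ∈ ∅; common: ∅.
Collecting: common zeros = {(5, 2)}, so the count is 1.
Comparison with the Bézout bound: 1 ≤ 2 = deg(f)·deg(g), as expected for curves with no common component (the affine F_7-count falls short of the bound because intersections may lie at infinity, over extension fields, or carry multiplicity).


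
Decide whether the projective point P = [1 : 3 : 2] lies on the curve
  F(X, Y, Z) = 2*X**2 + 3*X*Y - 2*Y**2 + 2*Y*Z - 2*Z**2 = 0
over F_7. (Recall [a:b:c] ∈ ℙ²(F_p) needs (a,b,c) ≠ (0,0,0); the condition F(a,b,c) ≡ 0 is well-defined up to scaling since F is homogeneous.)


F(1,3,2) ≡ 4 (mod 7); P is NOT on the curve.

Evaluate F(1, 3, 2) term-by-term (mod 7).
  2*X**2 ↦ 2·1·1·1 = 2
  3*X*Y ↦ 3·1·3·1 = 9
  -2*Y**2 ↦ -2·1·9·1 = -18
  2*Y*Z ↦ 2·1·3·2 = 12
  -2*Z**2 ↦ -2·1·1·4 = -8
Sum: F(1, 3, 2) = (2) + (9) + (-18) + (12) + (-8) = -3.
Reducing mod 7: -3 ≡ 4 (mod 7).
Since F(a, b, c) ≡ 4 ≠ 0 (mod 7), P does NOT lie on the curve.


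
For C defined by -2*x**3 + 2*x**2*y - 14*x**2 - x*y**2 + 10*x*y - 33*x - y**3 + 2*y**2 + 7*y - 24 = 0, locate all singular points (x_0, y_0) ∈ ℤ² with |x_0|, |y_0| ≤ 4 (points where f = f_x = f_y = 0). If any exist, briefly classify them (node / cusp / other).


Singular points: {(-2, 1)}; classification: cusp.

Compute partial derivatives:
  f_x = -6*x**2 + 4*x*y - 28*x - y**2 + 10*y - 33.
  f_y = 2*x**2 - 2*x*y + 10*x - 3*y**2 + 4*y + 7.
Scan x_0 ∈ {−4, ..., 4}. For each x_0, f_y(x_0, y) is a polynomial in y; find its integer roots y ∈ {−4, ..., 4}, then test f_x and f at those candidates.
  x = -4: f_y(-4, y) = -3*y**2 + 12*y - 1; no integer root y with |y| ≤ 4.
  x = -3: f_y(-3, y) = -3*y**2 + 10*y - 5; no integer root y with |y| ≤ 4.
  x = -2: f_y(-2, y) = -3*y**2 + 8*y - 5; vanishes at y ∈ {1}. (-2, 1): f_x = 0, f = 0 — SINGULAR.
  x = -1: f_y(-1, y) = -3*y**2 + 6*y - 1; no integer root y with |y| ≤ 4.
  x = 0: f_y(0, y) = -3*y**2 + 4*y + 7; vanishes at y ∈ {-1}. (0, -1): f_x = -44 ≠ 0.
  x = 1: f_y(1, y) = -3*y**2 + 2*y + 19; no integer root y with |y| ≤ 4.
  x = 2: f_y(2, y) = 35 - 3*y**2; no integer root y with |y| ≤ 4.
  x = 3: f_y(3, y) = -3*y**2 - 2*y + 55; no integer root y with |y| ≤ 4.
  x = 4: f_y(4, y) = -3*y**2 - 4*y + 79; no integer root y with |y| ≤ 4.
Only singular point on the grid: (-2, 1).
Classify: substitute x = -2 + u, y = 1 + v and expand: f = -2*u**3 + 2*u**2*v - u*v**2 - v**3 + v**2.
No constant or linear terms (consistent with a singular point). Quadratic part: v**2. Cubic part: -2*u**3 + 2*u**2*v - u*v**2 - v**3.
The quadratic part v**2 is a perfect square, so there is a single (double) tangent line v = 0, i.e. y = 1. Restricting the cubic part to that line (v = 0) leaves -2*u**3 ≠ 0, so f is not divisible by v and the branch is v² ≈ 2*u**3 to lowest order — this is a cusp.
Classification: cusp.


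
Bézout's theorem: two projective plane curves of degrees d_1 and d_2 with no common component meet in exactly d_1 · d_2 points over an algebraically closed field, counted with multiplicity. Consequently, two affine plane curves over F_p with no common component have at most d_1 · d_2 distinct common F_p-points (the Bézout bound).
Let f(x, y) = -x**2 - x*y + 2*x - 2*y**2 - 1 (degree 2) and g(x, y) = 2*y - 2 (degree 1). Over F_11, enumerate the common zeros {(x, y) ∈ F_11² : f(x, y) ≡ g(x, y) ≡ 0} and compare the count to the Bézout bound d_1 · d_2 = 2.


Common zeros: {(6, 1)}; count = 1; Bézout bound = 2.

deg(f) = 2, deg(g) = 1, so Bézout bound = 2.
Scan x ∈ F_11. For each x, list the y ∈ F_11 with f(x, y) ≡ 0 and those with g(x, y) ≡ 0 (mod 11); the common zeros in that column are the intersection.
  x = 0: f ≡ 0 at y ∈ {4, 7}; g ≡ 0 at y ∈ {1}; common: ∅.
  x = 1: f ≡ 0 at y ∈ {0, 5}; g ≡ 0 at y ∈ {1}; common: ∅.
  x = 2: f ≡ 0 at y ∈ ∅; g ≡ 0 at y ∈ {1}; common: ∅.
  x = 3: f ≡ 0 at y ∈ ∅; g ≡ 0 at y ∈ {1}; common: ∅.
  x = 4: f ≡ 0 at y ∈ ∅; g ≡ 0 at y ∈ {1}; common: ∅.
  x = 5: f ≡ 0 at y ∈ ∅; g ≡ 0 at y ∈ {1}; common: ∅.
  x = 6: f ≡ 0 at y ∈ {1, 7}; g ≡ 0 at y ∈ {1}; common: {1}.
  x = 7: f ≡ 0 at y ∈ {5, 8}; g ≡ 0 at y ∈ {1}; common: ∅.
  x = 8: f ≡ 0 at y ∈ ∅; g ≡ 0 at y ∈ {1}; common: ∅.
  x = 9: f ≡ 0 at y ∈ {4, 8}; g ≡ 0 at y ∈ {1}; common: ∅.
  x = 10: f ≡ 0 at y ∈ ∅; g ≡ 0 at y ∈ {1}; common: ∅.
Collecting: common zeros = {(6, 1)}, so the count is 1.
Comparison with the Bézout bound: 1 ≤ 2 = deg(f)·deg(g), as expected for curves with no common component (the affine F_11-count falls short of the bound because intersections may lie at infinity, over extension fields, or carry multiplicity).


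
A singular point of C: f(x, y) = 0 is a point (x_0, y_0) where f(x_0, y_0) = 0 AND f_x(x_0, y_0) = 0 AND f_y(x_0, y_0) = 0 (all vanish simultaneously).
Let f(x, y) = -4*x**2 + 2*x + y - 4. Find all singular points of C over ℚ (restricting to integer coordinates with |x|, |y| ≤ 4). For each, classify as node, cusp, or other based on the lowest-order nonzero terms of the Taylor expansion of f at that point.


No singular points in the scanned grid; C is smooth there.

Compute partial derivatives:
  f_x = 2 - 8*x.
  f_y = 1.
f_y = 1 is a nonzero constant, so f_y never vanishes: no point (x, y) can satisfy f = f_x = f_y = 0. In particular no (x, y) ∈ {−4, ..., 4}² is singular; the curve is smooth.


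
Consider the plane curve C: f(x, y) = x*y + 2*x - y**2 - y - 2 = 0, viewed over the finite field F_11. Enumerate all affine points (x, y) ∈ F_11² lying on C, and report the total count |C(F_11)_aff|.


Affine F_11-points: {(0, 4), (0, 6), (1, 0), (2, 2), (2, 10), (3, 5), (3, 8), (4, 7), (5, 1), (5, 3)}; count = 10.

For each of the 121 pairs (x, y) ∈ F_11², evaluate f(x, y) mod 11. Record the zeros.
  x = 0: [0↦9, 1↦7, 2↦3, 3↦8, 4↦0, 5↦1, 6↦0, 7↦8, 8↦3, 9↦7, 10↦9]  zeros at y ∈ {4, 6}
  x = 1: [0↦0, 1↦10, 2↦7, 3↦2, 4↦6, 5↦8, 6↦8, 7↦6, 8↦2, 9↦7, 10↦10]  zeros at y ∈ {0}
  x = 2: [0↦2, 1↦2, 2↦0, 3↦7, 4↦1, 5↦4, 6↦5, 7↦4, 8↦1, 9↦7, 10↦0]  zeros at y ∈ {2, 10}
  x = 3: [0↦4, 1↦5, 2↦4, 3↦1, 4↦7, 5↦0, 6↦2, 7↦2, 8↦0, 9↦7, 10↦1]  zeros at y ∈ {5, 8}
  x = 4: [0↦6, 1↦8, 2↦8, 3↦6, 4↦2, 5↦7, 6↦10, 7↦0, 8↦10, 9↦7, 10↦2]  zeros at y ∈ {7}
  x = 5: [0↦8, 1↦0, 2↦1, 3↦0, 4↦8, 5↦3, 6↦7, 7↦9, 8↦9, 9↦7, 10↦3]  zeros at y ∈ {1, 3}
  x = 6: [0↦10, 1↦3, 2↦5, 3↦5, 4↦3, 5↦10, 6↦4, 7↦7, 8↦8, 9↦7, 10↦4]  zeros at y ∈ ∅
  x = 7: [0↦1, 1↦6, 2↦9, 3↦10, 4↦9, 5↦6, 6↦1, 7↦5, 8↦7, 9↦7, 10↦5]  zeros at y ∈ ∅
  x = 8: [0↦3, 1↦9, 2↦2, 3↦4, 4↦4, 5↦2, 6↦9, 7↦3, 8↦6, 9↦7, 10↦6]  zeros at y ∈ ∅
  x = 9: [0↦5, 1↦1, 2↦6, 3↦9, 4↦10, 5↦9, 6↦6, 7↦1, 8↦5, 9↦7, 10↦7]  zeros at y ∈ ∅
  x = 10: [0↦7, 1↦4, 2↦10, 3↦3, 4↦5, 5↦5, 6↦3, 7↦10, 8↦4, 9↦7, 10↦8]  zeros at y ∈ ∅
Collecting zeros: affine points = {(0, 4), (0, 6), (1, 0), (2, 2), (2, 10), (3, 5), (3, 8), (4, 7), (5, 1), (5, 3)}.
Total count |C(F_11)_aff| = 10.


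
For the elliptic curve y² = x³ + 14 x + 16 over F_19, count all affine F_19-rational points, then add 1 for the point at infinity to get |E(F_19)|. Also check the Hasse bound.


Affine points = {(0, 4), (0, 15), (3, 3), (3, 16), (7, 1), (7, 18), (9, 4), (9, 15), (10, 4), (10, 15), (11, 0), (13, 1), (13, 18), (14, 7), (14, 12), (16, 2), (16, 17), (18, 1), (18, 18)}; affine count = 19; |E(F_19)| = 20.

Discriminant check: Δ ∝ 4a³ + 27b² = 4·14³ + 27·16² = 4·2744 + 27·256 ≡ 9 (mod 19). Nonzero ⇒ E is nonsingular.
For each x ∈ F_19, compute rhs = x³ + 14·x + 16 mod 19, then count y ∈ F_19 with y² ≡ rhs.
  x = 0: rhs = 16, matching y values: 4, 15 (2 points).
  x = 1: rhs = 12, matching y values: none (0 points).
  x = 2: rhs = 14, matching y values: none (0 points).
  x = 3: rhs = 9, matching y values: 3, 16 (2 points).
  x = 4: rhs = 3, matching y values: none (0 points).
  x = 5: rhs = 2, matching y values: none (0 points).
  x = 6: rhs = 12, matching y values: none (0 points).
  x = 7: rhs = 1, matching y values: 1, 18 (2 points).
  x = 8: rhs = 13, matching y values: none (0 points).
  x = 9: rhs = 16, matching y values: 4, 15 (2 points).
  x = 10: rhs = 16, matching y values: 4, 15 (2 points).
  x = 11: rhs = 0, matching y values: 0 (1 points).
  x = 12: rhs = 12, matching y values: none (0 points).
  x = 13: rhs = 1, matching y values: 1, 18 (2 points).
  x = 14: rhs = 11, matching y values: 7, 12 (2 points).
  x = 15: rhs = 10, matching y values: none (0 points).
  x = 16: rhs = 4, matching y values: 2, 17 (2 points).
  x = 17: rhs = 18, matching y values: none (0 points).
  x = 18: rhs = 1, matching y values: 1, 18 (2 points).
Total affine count: 19.
Full point count |E(F_19)| = 19 + 1 = 20.
Hasse bound: |20 − (19+1)| = |0| = 0 ≤ 2√19 ≈ 8.7178 ✓.


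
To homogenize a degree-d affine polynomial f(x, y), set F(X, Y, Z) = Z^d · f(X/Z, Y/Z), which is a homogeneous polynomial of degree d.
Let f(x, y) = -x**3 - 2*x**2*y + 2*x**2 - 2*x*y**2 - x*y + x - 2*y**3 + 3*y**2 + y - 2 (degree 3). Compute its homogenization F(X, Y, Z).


F(X, Y, Z) = -X**3 - 2*X**2*Y + 2*X**2*Z - 2*X*Y**2 - X*Y*Z + X*Z**2 - 2*Y**3 + 3*Y**2*Z + Y*Z**2 - 2*Z**3

deg(f) = 3.
Substitute x = X/Z, y = Y/Z into f, then multiply by Z^3.
  monomial -1·x^3·y^0 ↦ -1·X^3·Y^0·Z^0.
  monomial -2·x^2·y^1 ↦ -2·X^2·Y^1·Z^0.
  monomial 2·x^2·y^0 ↦ 2·X^2·Y^0·Z^1.
  monomial -2·x^1·y^2 ↦ -2·X^1·Y^2·Z^0.
  monomial -1·x^1·y^1 ↦ -1·X^1·Y^1·Z^1.
  monomial 1·x^1·y^0 ↦ 1·X^1·Y^0·Z^2.
  monomial -2·x^0·y^3 ↦ -2·X^0·Y^3·Z^0.
  monomial 3·x^0·y^2 ↦ 3·X^0·Y^2·Z^1.
  monomial 1·x^0·y^1 ↦ 1·X^0·Y^1·Z^2.
  monomial -2·x^0·y^0 ↦ -2·X^0·Y^0·Z^3.
Collecting: F(X, Y, Z) = -X**3 - 2*X**2*Y + 2*X**2*Z - 2*X*Y**2 - X*Y*Z + X*Z**2 - 2*Y**3 + 3*Y**2*Z + Y*Z**2 - 2*Z**3.


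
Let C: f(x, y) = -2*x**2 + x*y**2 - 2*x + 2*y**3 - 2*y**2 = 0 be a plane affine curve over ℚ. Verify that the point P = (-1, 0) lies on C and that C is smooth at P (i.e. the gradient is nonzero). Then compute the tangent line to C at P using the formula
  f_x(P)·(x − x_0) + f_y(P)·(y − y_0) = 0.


Tangent line at P: 2*x + 2 = 0.

Step 1: f(-1, 0) = 0, so P lies on C.
Step 2: partial derivatives
  f_x(x, y) = -4*x + y**2 - 2, f_y(x, y) = 2*x*y + 6*y**2 - 4*y.
  f_x(P) = 2, f_y(P) = 0 (gradient nonzero, so P is smooth).
Step 3: tangent line at P: 2·(x − -1) + 0·(y − 0) = 0.
Expanding: 2*x + 2 = 0.


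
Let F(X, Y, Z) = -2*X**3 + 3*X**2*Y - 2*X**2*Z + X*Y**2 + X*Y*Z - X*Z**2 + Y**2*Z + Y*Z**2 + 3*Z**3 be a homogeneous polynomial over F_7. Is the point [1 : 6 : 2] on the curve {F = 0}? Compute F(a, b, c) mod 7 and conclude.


F(1,6,2) ≡ 1 (mod 7); P is NOT on the curve.

Evaluate F(1, 6, 2) term-by-term (mod 7).
  -2*X**3 ↦ -2·1·1·1 = -2
  3*X**2*Y ↦ 3·1·6·1 = 18
  -2*X**2*Z ↦ -2·1·1·2 = -4
  X*Y**2 ↦ 1·1·36·1 = 36
  X*Y*Z ↦ 1·1·6·2 = 12
  -X*Z**2 ↦ -1·1·1·4 = -4
  Y**2*Z ↦ 1·1·36·2 = 72
  Y*Z**2 ↦ 1·1·6·4 = 24
  3*Z**3 ↦ 3·1·1·8 = 24
Sum: F(1, 6, 2) = (-2) + (18) + (-4) + (36) + (12) + (-4) + (72) + (24) + (24) = 176.
Reducing mod 7: 176 ≡ 1 (mod 7).
Since F(a, b, c) ≡ 1 ≠ 0 (mod 7), P does NOT lie on the curve.


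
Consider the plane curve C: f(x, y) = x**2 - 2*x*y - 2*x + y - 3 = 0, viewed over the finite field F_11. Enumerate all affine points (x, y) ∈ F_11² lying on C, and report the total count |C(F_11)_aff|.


Affine F_11-points: {(0, 3), (1, 7), (2, 10), (3, 0), (4, 7), (5, 5), (7, 5), (8, 3), (9, 10), (10, 0)}; count = 10.

For each of the 121 pairs (x, y) ∈ F_11², evaluate f(x, y) mod 11. Record the zeros.
  x = 0: [0↦8, 1↦9, 2↦10, 3↦0, 4↦1, 5↦2, 6↦3, 7↦4, 8↦5, 9↦6, 10↦7]  zeros at y ∈ {3}
  x = 1: [0↦7, 1↦6, 2↦5, 3↦4, 4↦3, 5↦2, 6↦1, 7↦0, 8↦10, 9↦9, 10↦8]  zeros at y ∈ {7}
  x = 2: [0↦8, 1↦5, 2↦2, 3↦10, 4↦7, 5↦4, 6↦1, 7↦9, 8↦6, 9↦3, 10↦0]  zeros at y ∈ {10}
  x = 3: [0↦0, 1↦6, 2↦1, 3↦7, 4↦2, 5↦8, 6↦3, 7↦9, 8↦4, 9↦10, 10↦5]  zeros at y ∈ {0}
  x = 4: [0↦5, 1↦9, 2↦2, 3↦6, 4↦10, 5↦3, 6↦7, 7↦0, 8↦4, 9↦8, 10↦1]  zeros at y ∈ {7}
  x = 5: [0↦1, 1↦3, 2↦5, 3↦7, 4↦9, 5↦0, 6↦2, 7↦4, 8↦6, 9↦8, 10↦10]  zeros at y ∈ {5}
  x = 6: [0↦10, 1↦10, 2↦10, 3↦10, 4↦10, 5↦10, 6↦10, 7↦10, 8↦10, 9↦10, 10↦10]  zeros at y ∈ ∅
  x = 7: [0↦10, 1↦8, 2↦6, 3↦4, 4↦2, 5↦0, 6↦9, 7↦7, 8↦5, 9↦3, 10↦1]  zeros at y ∈ {5}
  x = 8: [0↦1, 1↦8, 2↦4, 3↦0, 4↦7, 5↦3, 6↦10, 7↦6, 8↦2, 9↦9, 10↦5]  zeros at y ∈ {3}
  x = 9: [0↦5, 1↦10, 2↦4, 3↦9, 4↦3, 5↦8, 6↦2, 7↦7, 8↦1, 9↦6, 10↦0]  zeros at y ∈ {10}
  x = 10: [0↦0, 1↦3, 2↦6, 3↦9, 4↦1, 5↦4, 6↦7, 7↦10, 8↦2, 9↦5, 10↦8]  zeros at y ∈ {0}
Collecting zeros: affine points = {(0, 3), (1, 7), (2, 10), (3, 0), (4, 7), (5, 5), (7, 5), (8, 3), (9, 10), (10, 0)}.
Total count |C(F_11)_aff| = 10.


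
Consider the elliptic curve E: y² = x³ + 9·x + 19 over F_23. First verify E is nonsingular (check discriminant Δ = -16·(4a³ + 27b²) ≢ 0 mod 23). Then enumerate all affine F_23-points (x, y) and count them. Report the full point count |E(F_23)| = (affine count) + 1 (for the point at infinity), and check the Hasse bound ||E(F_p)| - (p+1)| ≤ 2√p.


Affine points = {(1, 11), (1, 12), (3, 2), (3, 21), (4, 2), (4, 21), (6, 6), (6, 17), (9, 1), (9, 22), (11, 0), (16, 2), (16, 21), (17, 5), (17, 18), (21, 4), (21, 19), (22, 3), (22, 20)}; affine count = 19; |E(F_23)| = 20.

Discriminant check: Δ ∝ 4a³ + 27b² = 4·9³ + 27·19² = 4·729 + 27·361 ≡ 13 (mod 23). Nonzero ⇒ E is nonsingular.
For each x ∈ F_23, compute rhs = x³ + 9·x + 19 mod 23, then count y ∈ F_23 with y² ≡ rhs.
  x = 0: rhs = 19, matching y values: none (0 points).
  x = 1: rhs = 6, matching y values: 11, 12 (2 points).
  x = 2: rhs = 22, matching y values: none (0 points).
  x = 3: rhs = 4, matching y values: 2, 21 (2 points).
  x = 4: rhs = 4, matching y values: 2, 21 (2 points).
  x = 5: rhs = 5, matching y values: none (0 points).
  x = 6: rhs = 13, matching y values: 6, 17 (2 points).
  x = 7: rhs = 11, matching y values: none (0 points).
  x = 8: rhs = 5, matching y values: none (0 points).
  x = 9: rhs = 1, matching y values: 1, 22 (2 points).
  x = 10: rhs = 5, matching y values: none (0 points).
  x = 11: rhs = 0, matching y values: 0 (1 points).
  x = 12: rhs = 15, matching y values: none (0 points).
  x = 13: rhs = 10, matching y values: none (0 points).
  x = 14: rhs = 14, matching y values: none (0 points).
  x = 15: rhs = 10, matching y values: none (0 points).
  x = 16: rhs = 4, matching y values: 2, 21 (2 points).
  x = 17: rhs = 2, matching y values: 5, 18 (2 points).
  x = 18: rhs = 10, matching y values: none (0 points).
  x = 19: rhs = 11, matching y values: none (0 points).
  x = 20: rhs = 11, matching y values: none (0 points).
  x = 21: rhs = 16, matching y values: 4, 19 (2 points).
  x = 22: rhs = 9, matching y values: 3, 20 (2 points).
Total affine count: 19.
Full point count |E(F_23)| = 19 + 1 = 20.
Hasse bound: |20 − (23+1)| = |-4| = 4 ≤ 2√23 ≈ 9.5917 ✓.


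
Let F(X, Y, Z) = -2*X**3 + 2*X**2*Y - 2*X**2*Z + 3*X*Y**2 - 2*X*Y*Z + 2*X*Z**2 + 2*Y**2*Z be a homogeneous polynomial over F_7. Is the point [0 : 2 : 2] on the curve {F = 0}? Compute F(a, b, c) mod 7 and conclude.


F(0,2,2) ≡ 2 (mod 7); P is NOT on the curve.

Evaluate F(0, 2, 2) term-by-term (mod 7).
  -2*X**3 ↦ -2·0·1·1 = 0
  2*X**2*Y ↦ 2·0·2·1 = 0
  -2*X**2*Z ↦ -2·0·1·2 = 0
  3*X*Y**2 ↦ 3·0·4·1 = 0
  -2*X*Y*Z ↦ -2·0·2·2 = 0
  2*X*Z**2 ↦ 2·0·1·4 = 0
  2*Y**2*Z ↦ 2·1·4·2 = 16
Sum: F(0, 2, 2) = (0) + (0) + (0) + (0) + (0) + (0) + (16) = 16.
Reducing mod 7: 16 ≡ 2 (mod 7).
Since F(a, b, c) ≡ 2 ≠ 0 (mod 7), P does NOT lie on the curve.


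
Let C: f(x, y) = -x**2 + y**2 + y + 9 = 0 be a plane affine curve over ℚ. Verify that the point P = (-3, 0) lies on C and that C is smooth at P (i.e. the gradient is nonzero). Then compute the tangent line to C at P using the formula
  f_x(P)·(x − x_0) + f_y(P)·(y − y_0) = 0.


Tangent line at P: 6*x + y + 18 = 0.

Step 1: f(-3, 0) = 0, so P lies on C.
Step 2: partial derivatives
  f_x(x, y) = -2*x, f_y(x, y) = 2*y + 1.
  f_x(P) = 6, f_y(P) = 1 (gradient nonzero, so P is smooth).
Step 3: tangent line at P: 6·(x − -3) + 1·(y − 0) = 0.
Expanding: 6*x + y + 18 = 0.
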